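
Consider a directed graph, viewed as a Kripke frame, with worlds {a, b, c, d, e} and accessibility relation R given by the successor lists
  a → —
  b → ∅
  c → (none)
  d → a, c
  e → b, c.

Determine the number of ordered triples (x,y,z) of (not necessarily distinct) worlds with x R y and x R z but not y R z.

8

Enumerating: (d,a,a), (d,a,c), (d,c,a), (d,c,c), (e,b,b), (e,b,c), (e,c,b), (e,c,c).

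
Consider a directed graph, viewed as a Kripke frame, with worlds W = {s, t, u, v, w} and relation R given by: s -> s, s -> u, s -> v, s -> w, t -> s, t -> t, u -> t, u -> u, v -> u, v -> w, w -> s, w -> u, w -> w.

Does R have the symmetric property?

Symmetric: no — s R u but not u R s.

No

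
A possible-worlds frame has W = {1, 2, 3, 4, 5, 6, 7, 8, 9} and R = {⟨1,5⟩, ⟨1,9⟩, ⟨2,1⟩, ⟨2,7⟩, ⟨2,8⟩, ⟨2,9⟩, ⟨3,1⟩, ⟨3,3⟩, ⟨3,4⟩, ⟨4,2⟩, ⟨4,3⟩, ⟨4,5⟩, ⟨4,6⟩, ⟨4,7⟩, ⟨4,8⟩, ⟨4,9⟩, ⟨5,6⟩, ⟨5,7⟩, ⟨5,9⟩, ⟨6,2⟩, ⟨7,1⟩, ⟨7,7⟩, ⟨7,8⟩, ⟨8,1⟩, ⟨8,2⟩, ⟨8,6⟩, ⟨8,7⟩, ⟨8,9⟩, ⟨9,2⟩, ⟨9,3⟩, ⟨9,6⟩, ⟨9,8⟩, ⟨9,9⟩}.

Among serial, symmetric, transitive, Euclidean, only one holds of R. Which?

serial

Serial: yes — every world has a successor (e.g. 1 R 5).
Symmetric: no — 1 R 5 but not 5 R 1.
Transitive: no — 1 R 5 and 5 R 6, but not 1 R 6.
Euclidean: no — 1 R 9 and 1 R 5, but not 9 R 5.
Only serial holds.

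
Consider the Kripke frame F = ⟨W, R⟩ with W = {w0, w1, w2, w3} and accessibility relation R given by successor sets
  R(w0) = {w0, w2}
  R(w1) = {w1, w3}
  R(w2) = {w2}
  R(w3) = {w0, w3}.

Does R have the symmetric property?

No

Symmetric: no — w0 R w2 but not w2 R w0.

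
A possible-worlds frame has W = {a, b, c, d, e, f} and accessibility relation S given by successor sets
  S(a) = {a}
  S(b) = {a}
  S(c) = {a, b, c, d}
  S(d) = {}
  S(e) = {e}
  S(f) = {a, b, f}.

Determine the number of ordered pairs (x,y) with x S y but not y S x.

6

Enumerating: (b,a), (c,a), (c,b), (c,d), (f,a), (f,b).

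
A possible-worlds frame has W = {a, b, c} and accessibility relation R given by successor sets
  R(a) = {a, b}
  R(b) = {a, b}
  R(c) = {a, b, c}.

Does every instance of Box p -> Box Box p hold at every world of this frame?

Axiom 4 corresponds to the accessibility relation being transitive.
Transitive: yes — every two-step R-path is closed by a direct edge.

Yes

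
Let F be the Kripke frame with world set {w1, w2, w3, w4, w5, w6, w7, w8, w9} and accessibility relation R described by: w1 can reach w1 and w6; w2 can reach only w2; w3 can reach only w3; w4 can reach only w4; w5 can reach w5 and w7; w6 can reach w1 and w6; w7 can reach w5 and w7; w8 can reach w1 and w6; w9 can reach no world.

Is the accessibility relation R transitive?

Transitive: yes — every two-step R-path is closed by a direct edge.

Yes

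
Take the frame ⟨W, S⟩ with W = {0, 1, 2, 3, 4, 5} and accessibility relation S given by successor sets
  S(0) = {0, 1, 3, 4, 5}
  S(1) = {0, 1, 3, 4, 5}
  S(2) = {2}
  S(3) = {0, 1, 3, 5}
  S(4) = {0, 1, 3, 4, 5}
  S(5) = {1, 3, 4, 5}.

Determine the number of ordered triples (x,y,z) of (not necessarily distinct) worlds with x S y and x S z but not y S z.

Enumerating: (0,3,4), (0,5,0), (1,3,4), (1,5,0), (3,5,0), (4,3,4), (4,5,0), (5,3,4).

8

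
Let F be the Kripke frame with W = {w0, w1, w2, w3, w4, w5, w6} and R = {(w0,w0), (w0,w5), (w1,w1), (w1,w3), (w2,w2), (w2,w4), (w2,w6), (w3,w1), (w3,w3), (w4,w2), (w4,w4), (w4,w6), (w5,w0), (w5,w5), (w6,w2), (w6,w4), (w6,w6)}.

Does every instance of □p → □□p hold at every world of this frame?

Yes

The schema 4 characterises exactly the transitive frames.
Transitive: yes — every two-step R-path is closed by a direct edge.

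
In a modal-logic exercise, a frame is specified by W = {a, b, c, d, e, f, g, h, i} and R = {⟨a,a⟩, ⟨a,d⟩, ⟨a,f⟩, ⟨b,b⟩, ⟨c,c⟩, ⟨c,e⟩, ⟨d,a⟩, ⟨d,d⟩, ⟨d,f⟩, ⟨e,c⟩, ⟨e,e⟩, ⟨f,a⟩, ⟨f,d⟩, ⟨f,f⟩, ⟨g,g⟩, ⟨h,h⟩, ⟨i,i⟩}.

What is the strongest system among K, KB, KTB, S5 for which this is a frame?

S5

Symmetric (axiom B): yes — every pair in R has its reverse in R.
Reflexive (axiom T): yes — every world is R-related to itself.
Euclidean (axiom 5): yes — any two successors of a common world are R-related.
So F validates K, KB, KTB, S5. The strongest is S5.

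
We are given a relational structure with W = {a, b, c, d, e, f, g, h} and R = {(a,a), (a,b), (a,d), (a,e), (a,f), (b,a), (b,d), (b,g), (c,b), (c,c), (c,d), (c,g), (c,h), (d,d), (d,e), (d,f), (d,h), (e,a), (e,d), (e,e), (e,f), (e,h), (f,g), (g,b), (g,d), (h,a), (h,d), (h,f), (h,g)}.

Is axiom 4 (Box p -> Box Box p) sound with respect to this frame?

By correspondence theory, 4 is valid on a frame iff R is transitive.
Transitive: no — a R b and b R g, but not a R g.

No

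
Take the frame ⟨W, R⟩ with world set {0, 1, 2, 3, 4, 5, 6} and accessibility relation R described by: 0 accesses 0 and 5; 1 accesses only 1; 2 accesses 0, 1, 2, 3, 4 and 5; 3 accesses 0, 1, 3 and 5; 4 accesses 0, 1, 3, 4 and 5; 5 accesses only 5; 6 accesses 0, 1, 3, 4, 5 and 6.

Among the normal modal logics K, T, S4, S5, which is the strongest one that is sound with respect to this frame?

S4

Reflexive (axiom T): yes — every world is R-related to itself.
Transitive (axiom 4): yes — every two-step R-path is closed by a direct edge.
Euclidean (axiom 5): no — 2 R 0 and 2 R 1, but not 0 R 1.
So F validates K, T, S4; S5 would additionally require R to be Euclidean. The strongest is S4.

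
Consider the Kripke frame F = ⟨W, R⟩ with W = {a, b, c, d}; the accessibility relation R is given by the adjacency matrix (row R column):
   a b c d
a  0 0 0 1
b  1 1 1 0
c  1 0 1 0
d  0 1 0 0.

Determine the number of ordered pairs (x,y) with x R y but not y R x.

Enumerating: (a,d), (b,a), (b,c), (c,a), (d,b).

5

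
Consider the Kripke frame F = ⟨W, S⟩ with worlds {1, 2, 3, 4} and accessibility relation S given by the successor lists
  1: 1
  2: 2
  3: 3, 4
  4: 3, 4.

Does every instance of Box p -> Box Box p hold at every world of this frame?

By correspondence theory, 4 is valid on a frame iff S is transitive.
Transitive: yes — every two-step S-path is closed by a direct edge.

Yes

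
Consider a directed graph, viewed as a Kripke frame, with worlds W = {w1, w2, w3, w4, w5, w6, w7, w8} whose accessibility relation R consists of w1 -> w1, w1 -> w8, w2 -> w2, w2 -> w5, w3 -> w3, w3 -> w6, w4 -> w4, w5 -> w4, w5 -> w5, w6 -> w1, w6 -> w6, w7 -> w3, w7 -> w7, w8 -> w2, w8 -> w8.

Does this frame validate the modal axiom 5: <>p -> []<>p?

The schema 5 characterises exactly the Euclidean frames.
Euclidean: no — w1 R w8 and w1 R w1, but not w8 R w1.

No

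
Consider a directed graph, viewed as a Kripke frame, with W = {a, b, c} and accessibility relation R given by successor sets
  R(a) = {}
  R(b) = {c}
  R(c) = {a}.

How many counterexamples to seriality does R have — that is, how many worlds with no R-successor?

1

Enumerating: a.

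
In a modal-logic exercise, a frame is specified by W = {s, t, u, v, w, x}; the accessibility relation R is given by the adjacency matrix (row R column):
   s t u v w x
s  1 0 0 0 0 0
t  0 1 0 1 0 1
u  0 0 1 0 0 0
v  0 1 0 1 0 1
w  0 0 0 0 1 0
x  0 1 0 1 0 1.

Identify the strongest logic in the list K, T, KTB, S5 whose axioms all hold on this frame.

S5

Reflexive (axiom T): yes — every world is R-related to itself.
Symmetric (axiom B): yes — every pair in R has its reverse in R.
Euclidean (axiom 5): yes — any two successors of a common world are R-related.
So F validates K, T, KTB, S5. The strongest is S5.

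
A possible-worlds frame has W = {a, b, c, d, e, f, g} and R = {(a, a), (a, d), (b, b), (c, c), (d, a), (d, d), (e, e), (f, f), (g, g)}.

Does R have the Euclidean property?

Euclidean: yes — any two successors of a common world are R-related.

Yes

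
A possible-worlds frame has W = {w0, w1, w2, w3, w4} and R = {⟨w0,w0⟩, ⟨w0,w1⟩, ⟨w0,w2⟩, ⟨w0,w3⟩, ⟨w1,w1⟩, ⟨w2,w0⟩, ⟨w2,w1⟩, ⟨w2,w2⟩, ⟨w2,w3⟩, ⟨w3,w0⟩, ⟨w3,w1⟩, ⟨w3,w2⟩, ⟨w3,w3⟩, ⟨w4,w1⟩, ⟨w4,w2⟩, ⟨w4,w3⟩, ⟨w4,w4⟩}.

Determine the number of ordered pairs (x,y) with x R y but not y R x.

Enumerating: (w0,w1), (w2,w1), (w3,w1), (w4,w1), (w4,w2), (w4,w3).

6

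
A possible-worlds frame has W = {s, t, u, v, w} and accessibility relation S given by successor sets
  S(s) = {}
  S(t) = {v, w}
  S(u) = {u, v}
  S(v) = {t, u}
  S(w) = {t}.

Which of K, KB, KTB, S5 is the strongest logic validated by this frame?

KB

Symmetric (axiom B): yes — every pair in S has its reverse in S.
Reflexive (axiom T): no — s is not related to itself.
Euclidean (axiom 5): no — t S v and t S w, but not v S w.
So F validates K, KB; KTB would additionally require S to be reflexive. The strongest is KB.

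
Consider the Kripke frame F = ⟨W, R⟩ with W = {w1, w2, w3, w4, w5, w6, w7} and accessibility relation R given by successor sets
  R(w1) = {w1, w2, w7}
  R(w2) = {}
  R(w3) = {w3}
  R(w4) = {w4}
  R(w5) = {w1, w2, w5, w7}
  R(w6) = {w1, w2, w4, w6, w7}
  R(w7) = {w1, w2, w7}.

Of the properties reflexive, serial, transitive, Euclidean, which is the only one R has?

transitive

Reflexive: no — w2 is not related to itself.
Serial: no — w2 has no R-successor.
Transitive: yes — every two-step R-path is closed by a direct edge.
Euclidean: no — w1 R w2 and w1 R w7, but not w2 R w7.
Only transitive holds.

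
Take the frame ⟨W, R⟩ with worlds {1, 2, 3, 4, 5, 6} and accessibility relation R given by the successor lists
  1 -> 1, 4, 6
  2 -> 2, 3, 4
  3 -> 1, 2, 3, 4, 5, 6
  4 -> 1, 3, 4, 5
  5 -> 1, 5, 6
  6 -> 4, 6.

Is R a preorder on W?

No

Reflexive: yes — every world is R-related to itself.
Transitive: no — 1 R 4 and 4 R 3, but not 1 R 3.
So R is not a preorder.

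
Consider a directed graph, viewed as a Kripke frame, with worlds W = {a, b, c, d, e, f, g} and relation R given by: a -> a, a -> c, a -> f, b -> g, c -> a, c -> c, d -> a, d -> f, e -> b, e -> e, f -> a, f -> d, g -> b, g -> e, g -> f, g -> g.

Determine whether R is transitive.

Transitive: no — a R f and f R d, but not a R d.

No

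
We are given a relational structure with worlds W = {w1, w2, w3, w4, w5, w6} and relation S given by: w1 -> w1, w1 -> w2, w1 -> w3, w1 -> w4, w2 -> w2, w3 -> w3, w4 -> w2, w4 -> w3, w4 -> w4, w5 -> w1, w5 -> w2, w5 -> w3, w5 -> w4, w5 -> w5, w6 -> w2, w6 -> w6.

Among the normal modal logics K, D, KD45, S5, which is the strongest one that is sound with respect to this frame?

Serial (axiom D): yes — every world has a successor (e.g. w1 S w1).
Euclidean (axiom 5): no — w1 S w2 and w1 S w3, but not w2 S w3.
Transitive (axiom 4): yes — every two-step S-path is closed by a direct edge.
Reflexive (axiom T): yes — every world is S-related to itself.
So F validates K, D; KD45 would additionally require S to be Euclidean. The strongest is D.

D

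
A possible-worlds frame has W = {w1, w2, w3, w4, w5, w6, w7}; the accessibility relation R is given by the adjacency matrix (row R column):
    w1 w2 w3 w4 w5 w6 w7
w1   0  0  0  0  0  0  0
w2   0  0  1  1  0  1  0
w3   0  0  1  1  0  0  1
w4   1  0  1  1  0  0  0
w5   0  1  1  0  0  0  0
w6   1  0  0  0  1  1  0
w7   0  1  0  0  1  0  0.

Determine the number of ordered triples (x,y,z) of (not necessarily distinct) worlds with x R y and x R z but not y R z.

Enumerating: (w2,w3,w6), (w2,w4,w6), (w2,w6,w3), (w2,w6,w4), (w3,w4,w7), (w3,w7,w3), (w3,w7,w4), (w3,w7,w7), (w4,w1,w1), (w4,w1,w3), (w4,w1,w4), (w4,w3,w1), … and 11 more.
Total: 23.

23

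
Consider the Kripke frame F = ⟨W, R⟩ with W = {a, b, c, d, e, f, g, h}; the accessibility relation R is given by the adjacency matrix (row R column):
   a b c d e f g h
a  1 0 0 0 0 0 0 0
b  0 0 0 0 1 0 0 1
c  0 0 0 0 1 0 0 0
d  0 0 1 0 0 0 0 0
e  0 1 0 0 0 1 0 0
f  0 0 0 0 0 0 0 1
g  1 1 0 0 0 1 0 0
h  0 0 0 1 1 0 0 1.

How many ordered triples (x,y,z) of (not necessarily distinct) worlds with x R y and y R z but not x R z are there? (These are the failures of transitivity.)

Enumerating: (b,e,b), (b,e,f), (b,h,d), (c,e,b), (c,e,f), (d,c,e), (e,b,e), (e,b,h), (e,f,h), (f,h,d), (f,h,e), (g,b,e), (g,b,h), (g,f,h), (h,d,c), (h,e,b), (h,e,f).

17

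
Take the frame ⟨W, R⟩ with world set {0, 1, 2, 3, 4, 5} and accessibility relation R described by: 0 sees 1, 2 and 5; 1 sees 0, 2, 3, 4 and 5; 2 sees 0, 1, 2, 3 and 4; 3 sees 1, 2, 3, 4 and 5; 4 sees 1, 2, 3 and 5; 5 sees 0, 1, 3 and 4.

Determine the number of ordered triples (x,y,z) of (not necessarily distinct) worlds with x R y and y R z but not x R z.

36

Enumerating: (0,1,0), (0,1,3), (0,1,4), (0,2,0), (0,2,3), (0,2,4), (0,5,0), (0,5,3), (0,5,4), (1,0,1), (1,2,1), (1,3,1), … and 24 more.
Total: 36.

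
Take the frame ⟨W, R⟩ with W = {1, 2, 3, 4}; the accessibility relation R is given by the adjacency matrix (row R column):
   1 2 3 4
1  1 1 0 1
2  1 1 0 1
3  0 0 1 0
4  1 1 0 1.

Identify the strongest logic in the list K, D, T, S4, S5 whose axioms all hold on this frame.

S5

Serial (axiom D): yes — every world has a successor (e.g. 1 R 1).
Reflexive (axiom T): yes — every world is R-related to itself.
Transitive (axiom 4): yes — every two-step R-path is closed by a direct edge.
Euclidean (axiom 5): yes — any two successors of a common world are R-related.
So F validates K, D, T, S4, S5. The strongest is S5.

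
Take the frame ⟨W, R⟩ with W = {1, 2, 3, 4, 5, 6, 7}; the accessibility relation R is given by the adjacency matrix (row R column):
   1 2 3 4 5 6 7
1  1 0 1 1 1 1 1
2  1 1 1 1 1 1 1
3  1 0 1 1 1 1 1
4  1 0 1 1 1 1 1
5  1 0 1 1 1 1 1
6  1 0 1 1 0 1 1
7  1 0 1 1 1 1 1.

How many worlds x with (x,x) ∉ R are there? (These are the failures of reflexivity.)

R is reflexive; there are no such worlds.

0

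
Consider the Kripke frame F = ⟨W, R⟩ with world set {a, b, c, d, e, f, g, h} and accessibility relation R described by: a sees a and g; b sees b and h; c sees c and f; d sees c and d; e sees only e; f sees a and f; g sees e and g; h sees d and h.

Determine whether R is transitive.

No

Transitive: no — a R g and g R e, but not a R e.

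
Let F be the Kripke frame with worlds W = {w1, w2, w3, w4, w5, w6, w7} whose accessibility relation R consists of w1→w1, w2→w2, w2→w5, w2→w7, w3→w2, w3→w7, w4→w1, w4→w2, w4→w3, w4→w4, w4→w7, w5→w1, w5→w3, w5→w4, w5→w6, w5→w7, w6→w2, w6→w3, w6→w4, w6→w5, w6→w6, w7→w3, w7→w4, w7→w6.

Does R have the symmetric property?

No

Symmetric: no — w2 R w5 but not w5 R w2.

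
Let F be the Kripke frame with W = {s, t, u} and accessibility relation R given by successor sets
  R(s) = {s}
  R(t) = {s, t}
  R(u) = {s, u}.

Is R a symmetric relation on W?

Symmetric: no — t R s but not s R t.

No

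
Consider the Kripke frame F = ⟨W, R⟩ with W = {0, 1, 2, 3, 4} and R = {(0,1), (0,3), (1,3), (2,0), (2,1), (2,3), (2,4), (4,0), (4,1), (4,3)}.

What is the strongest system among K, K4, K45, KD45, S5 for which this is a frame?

Transitive (axiom 4): yes — every two-step R-path is closed by a direct edge.
Euclidean (axiom 5): no — 0 R 3 and 0 R 1, but not 3 R 1.
Serial (axiom D): no — 3 has no R-successor.
Reflexive (axiom T): no — 0 is not related to itself.
So F validates K, K4; K45 would additionally require R to be Euclidean. The strongest is K4.

K4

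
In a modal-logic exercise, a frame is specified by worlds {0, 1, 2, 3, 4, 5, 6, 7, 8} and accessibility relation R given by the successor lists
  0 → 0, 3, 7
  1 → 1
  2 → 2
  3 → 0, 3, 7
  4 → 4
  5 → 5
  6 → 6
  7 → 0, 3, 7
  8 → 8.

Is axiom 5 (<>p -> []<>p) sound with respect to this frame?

By correspondence theory, 5 is valid on a frame iff R is Euclidean.
Euclidean: yes — any two successors of a common world are R-related.

Yes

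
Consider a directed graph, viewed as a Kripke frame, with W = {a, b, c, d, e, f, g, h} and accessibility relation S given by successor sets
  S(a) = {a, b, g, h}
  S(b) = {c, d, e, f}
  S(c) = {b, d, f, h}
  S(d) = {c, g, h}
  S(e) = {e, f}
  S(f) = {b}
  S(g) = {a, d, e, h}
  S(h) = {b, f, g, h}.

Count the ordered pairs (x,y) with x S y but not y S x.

11

Enumerating: (a,b), (a,h), (b,d), (b,e), (c,f), (c,h), (d,h), (e,f), (g,e), (h,b), (h,f).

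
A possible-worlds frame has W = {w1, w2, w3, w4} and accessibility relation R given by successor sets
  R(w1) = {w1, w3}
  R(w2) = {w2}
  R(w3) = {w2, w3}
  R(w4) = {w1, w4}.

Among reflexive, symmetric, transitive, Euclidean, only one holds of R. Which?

Reflexive: yes — every world is R-related to itself.
Symmetric: no — w1 R w3 but not w3 R w1.
Transitive: no — w1 R w3 and w3 R w2, but not w1 R w2.
Euclidean: no — w1 R w3 and w1 R w1, but not w3 R w1.
Only reflexive holds.

reflexive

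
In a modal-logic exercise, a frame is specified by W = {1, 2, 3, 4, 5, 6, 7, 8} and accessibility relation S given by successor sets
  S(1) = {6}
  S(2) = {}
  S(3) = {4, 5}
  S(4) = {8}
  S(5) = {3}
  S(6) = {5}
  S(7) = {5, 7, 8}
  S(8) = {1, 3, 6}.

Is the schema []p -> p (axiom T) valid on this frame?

No

Axiom T corresponds to the accessibility relation being reflexive.
Reflexive: no — 1 is not related to itself.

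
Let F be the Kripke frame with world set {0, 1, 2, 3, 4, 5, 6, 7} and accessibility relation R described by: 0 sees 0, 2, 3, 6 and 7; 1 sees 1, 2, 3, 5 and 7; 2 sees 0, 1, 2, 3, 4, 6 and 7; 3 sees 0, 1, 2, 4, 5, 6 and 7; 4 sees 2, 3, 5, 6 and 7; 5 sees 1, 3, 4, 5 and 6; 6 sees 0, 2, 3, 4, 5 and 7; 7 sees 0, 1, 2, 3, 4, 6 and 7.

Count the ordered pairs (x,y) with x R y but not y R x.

0

R is symmetric; there are no such tuples.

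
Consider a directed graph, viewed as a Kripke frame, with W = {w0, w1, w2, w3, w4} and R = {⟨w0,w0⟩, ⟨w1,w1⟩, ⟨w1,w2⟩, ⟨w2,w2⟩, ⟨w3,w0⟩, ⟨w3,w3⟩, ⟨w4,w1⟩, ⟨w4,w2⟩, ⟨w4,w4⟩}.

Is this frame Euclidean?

No

Euclidean: no — w4 R w2 and w4 R w1, but not w2 R w1.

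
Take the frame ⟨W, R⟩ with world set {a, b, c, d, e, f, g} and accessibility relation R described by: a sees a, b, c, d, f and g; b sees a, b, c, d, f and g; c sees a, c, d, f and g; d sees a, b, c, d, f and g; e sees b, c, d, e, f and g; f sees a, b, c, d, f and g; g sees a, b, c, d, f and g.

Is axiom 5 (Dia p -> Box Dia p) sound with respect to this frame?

No

The schema 5 characterises exactly the Euclidean frames.
Euclidean: no — a R c and a R b, but not c R b.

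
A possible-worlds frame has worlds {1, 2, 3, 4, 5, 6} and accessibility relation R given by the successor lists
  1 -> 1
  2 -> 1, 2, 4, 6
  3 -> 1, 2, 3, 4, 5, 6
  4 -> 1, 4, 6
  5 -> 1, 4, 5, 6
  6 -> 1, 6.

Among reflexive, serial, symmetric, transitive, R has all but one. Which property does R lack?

Reflexive: yes — every world is R-related to itself.
Serial: yes — every world has a successor (e.g. 1 R 1).
Symmetric: no — 2 R 1 but not 1 R 2.
Transitive: yes — every two-step R-path is closed by a direct edge.
Only symmetric fails.

symmetric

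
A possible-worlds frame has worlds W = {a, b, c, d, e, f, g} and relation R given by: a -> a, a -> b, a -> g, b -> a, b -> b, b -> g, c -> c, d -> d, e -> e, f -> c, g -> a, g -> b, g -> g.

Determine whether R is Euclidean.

Yes

Euclidean: yes — any two successors of a common world are R-related.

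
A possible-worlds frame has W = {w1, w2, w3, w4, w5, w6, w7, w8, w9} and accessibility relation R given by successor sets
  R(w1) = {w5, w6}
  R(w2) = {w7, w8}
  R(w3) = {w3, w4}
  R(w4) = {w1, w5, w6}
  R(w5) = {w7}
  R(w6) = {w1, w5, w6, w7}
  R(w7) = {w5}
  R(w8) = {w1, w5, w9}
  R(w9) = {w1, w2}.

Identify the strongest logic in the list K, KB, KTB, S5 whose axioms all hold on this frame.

K

Symmetric (axiom B): no — w1 R w5 but not w5 R w1.
Reflexive (axiom T): no — w1 is not related to itself.
Euclidean (axiom 5): no — w1 R w5 and w1 R w6, but not w5 R w6.
So F validates K; KB would additionally require R to be symmetric. The strongest is K.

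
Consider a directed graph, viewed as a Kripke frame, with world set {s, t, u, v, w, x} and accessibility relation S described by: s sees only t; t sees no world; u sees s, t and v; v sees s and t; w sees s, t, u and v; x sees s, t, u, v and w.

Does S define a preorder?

No

Reflexive: no — s is not related to itself.
Transitive: yes — every two-step S-path is closed by a direct edge.
So S is not a preorder.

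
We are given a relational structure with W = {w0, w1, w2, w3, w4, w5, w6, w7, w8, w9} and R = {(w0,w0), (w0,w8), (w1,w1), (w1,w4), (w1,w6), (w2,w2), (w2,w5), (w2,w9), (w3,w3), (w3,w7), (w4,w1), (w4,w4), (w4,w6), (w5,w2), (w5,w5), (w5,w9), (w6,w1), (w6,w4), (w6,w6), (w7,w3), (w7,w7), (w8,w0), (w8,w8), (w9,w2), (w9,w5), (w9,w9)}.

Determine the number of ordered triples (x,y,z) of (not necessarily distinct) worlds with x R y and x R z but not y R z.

0

R is Euclidean; there are no such tuples.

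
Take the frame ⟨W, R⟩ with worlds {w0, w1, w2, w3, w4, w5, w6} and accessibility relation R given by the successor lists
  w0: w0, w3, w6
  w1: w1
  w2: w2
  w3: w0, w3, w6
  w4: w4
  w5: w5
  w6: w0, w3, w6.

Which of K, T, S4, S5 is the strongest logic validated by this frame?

Reflexive (axiom T): yes — every world is R-related to itself.
Transitive (axiom 4): yes — every two-step R-path is closed by a direct edge.
Euclidean (axiom 5): yes — any two successors of a common world are R-related.
So F validates K, T, S4, S5. The strongest is S5.

S5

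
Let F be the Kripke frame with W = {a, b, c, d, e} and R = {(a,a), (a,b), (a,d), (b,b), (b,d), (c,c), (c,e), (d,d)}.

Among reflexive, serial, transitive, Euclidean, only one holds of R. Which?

Reflexive: no — e is not related to itself.
Serial: no — e has no R-successor.
Transitive: yes — every two-step R-path is closed by a direct edge.
Euclidean: no — a R d and a R b, but not d R b.
Only transitive holds.

transitive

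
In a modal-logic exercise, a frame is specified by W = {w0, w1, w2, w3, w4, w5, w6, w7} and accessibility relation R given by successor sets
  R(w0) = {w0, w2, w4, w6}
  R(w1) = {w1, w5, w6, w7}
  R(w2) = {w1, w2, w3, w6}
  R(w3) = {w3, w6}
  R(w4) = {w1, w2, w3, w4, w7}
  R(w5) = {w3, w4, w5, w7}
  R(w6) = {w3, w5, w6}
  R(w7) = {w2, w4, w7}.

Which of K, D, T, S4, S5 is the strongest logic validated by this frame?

T

Serial (axiom D): yes — every world has a successor (e.g. w0 R w0).
Reflexive (axiom T): yes — every world is R-related to itself.
Transitive (axiom 4): no — w0 R w2 and w2 R w1, but not w0 R w1.
Euclidean (axiom 5): no — w0 R w2 and w0 R w4, but not w2 R w4.
So F validates K, D, T; S4 would additionally require R to be transitive. The strongest is T.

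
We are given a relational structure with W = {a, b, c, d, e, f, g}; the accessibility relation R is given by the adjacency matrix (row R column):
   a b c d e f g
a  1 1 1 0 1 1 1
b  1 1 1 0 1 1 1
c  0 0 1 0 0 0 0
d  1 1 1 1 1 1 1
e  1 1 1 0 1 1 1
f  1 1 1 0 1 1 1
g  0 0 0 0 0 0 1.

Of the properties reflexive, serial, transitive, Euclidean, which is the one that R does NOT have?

Reflexive: yes — every world is R-related to itself.
Serial: yes — every world has a successor (e.g. a R a).
Transitive: yes — every two-step R-path is closed by a direct edge.
Euclidean: no — a R c and a R b, but not c R b.
Only Euclidean fails.

Euclidean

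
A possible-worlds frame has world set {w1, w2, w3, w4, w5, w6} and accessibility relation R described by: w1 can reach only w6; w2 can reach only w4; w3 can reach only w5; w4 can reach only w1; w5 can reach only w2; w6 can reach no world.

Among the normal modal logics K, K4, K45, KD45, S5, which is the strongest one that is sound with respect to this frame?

K

Transitive (axiom 4): no — w2 R w4 and w4 R w1, but not w2 R w1.
Euclidean (axiom 5): no — w1 R w6 and w1 R w6, but not w6 R w6.
Serial (axiom D): no — w6 has no R-successor.
Reflexive (axiom T): no — w1 is not related to itself.
So F validates K; K4 would additionally require R to be transitive. The strongest is K.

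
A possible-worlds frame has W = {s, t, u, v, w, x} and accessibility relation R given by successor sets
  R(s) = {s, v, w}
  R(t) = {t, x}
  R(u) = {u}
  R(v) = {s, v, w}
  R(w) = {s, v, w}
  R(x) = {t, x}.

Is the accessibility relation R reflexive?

Yes

Reflexive: yes — every world is R-related to itself.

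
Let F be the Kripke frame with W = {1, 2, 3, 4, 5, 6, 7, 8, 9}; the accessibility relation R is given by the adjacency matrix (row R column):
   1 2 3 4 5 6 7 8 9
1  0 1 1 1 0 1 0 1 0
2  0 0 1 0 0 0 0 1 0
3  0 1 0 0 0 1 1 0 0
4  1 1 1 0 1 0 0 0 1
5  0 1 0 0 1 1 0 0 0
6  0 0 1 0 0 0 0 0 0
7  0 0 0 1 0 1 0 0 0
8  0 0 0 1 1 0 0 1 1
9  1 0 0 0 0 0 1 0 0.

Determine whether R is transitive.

Transitive: no — 1 R 3 and 3 R 7, but not 1 R 7.

No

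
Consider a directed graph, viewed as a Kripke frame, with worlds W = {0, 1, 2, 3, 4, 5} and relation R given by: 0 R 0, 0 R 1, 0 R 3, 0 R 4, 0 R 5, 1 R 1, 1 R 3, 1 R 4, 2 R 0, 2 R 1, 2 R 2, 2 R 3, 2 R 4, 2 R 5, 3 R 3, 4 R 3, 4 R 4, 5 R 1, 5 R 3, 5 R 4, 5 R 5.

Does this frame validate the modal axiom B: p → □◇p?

By correspondence theory, B is valid on a frame iff R is symmetric.
Symmetric: no — 0 R 1 but not 1 R 0.

No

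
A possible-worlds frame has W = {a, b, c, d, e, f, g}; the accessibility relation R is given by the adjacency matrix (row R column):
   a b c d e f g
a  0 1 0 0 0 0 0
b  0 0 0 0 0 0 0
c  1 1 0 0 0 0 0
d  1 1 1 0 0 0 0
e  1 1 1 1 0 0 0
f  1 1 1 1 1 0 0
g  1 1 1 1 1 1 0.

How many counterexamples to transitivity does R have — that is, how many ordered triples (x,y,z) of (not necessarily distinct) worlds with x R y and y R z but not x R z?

0

R is transitive; there are no such tuples.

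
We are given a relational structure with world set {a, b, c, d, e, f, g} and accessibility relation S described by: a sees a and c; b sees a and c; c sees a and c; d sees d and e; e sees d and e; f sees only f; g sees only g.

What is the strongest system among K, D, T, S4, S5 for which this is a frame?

D

Serial (axiom D): yes — every world has a successor (e.g. a S a).
Reflexive (axiom T): no — b is not related to itself.
Transitive (axiom 4): yes — every two-step S-path is closed by a direct edge.
Euclidean (axiom 5): yes — any two successors of a common world are S-related.
So F validates K, D; T would additionally require S to be reflexive. The strongest is D.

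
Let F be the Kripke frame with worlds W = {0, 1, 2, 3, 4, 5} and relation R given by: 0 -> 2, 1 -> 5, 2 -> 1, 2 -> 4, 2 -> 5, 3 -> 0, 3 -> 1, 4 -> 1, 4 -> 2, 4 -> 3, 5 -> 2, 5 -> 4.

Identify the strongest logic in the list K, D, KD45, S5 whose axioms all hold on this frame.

D

Serial (axiom D): yes — every world has a successor (e.g. 0 R 2).
Euclidean (axiom 5): no — 2 R 1 and 2 R 4, but not 1 R 4.
Transitive (axiom 4): no — 0 R 2 and 2 R 1, but not 0 R 1.
Reflexive (axiom T): no — 0 is not related to itself.
So F validates K, D; KD45 would additionally require R to be Euclidean and transitive. The strongest is D.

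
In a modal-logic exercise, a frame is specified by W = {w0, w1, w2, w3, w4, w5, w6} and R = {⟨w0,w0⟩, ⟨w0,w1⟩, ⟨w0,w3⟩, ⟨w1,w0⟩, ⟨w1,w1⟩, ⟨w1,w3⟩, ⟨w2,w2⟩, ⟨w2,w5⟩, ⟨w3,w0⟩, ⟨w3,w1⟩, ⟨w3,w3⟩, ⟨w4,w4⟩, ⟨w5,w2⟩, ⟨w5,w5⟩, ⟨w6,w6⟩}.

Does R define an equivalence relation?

Reflexive: yes — every world is R-related to itself.
Symmetric: yes — every pair in R has its reverse in R.
Transitive: yes — every two-step R-path is closed by a direct edge.
So R is an equivalence relation.

Yes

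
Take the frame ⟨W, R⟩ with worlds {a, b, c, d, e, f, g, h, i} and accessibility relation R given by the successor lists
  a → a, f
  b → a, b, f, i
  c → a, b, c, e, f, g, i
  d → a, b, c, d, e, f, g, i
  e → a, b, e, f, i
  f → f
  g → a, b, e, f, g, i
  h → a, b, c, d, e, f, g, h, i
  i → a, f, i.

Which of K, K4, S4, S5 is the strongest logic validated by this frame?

S4

Transitive (axiom 4): yes — every two-step R-path is closed by a direct edge.
Reflexive (axiom T): yes — every world is R-related to itself.
Euclidean (axiom 5): no — b R a and b R i, but not a R i.
So F validates K, K4, S4; S5 would additionally require R to be Euclidean. The strongest is S4.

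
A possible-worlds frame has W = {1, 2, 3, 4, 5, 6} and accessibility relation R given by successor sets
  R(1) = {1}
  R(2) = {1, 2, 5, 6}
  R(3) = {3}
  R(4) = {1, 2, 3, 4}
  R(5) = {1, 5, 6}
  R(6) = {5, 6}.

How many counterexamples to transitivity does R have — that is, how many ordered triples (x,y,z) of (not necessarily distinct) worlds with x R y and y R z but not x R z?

3

Enumerating: (4,2,5), (4,2,6), (6,5,1).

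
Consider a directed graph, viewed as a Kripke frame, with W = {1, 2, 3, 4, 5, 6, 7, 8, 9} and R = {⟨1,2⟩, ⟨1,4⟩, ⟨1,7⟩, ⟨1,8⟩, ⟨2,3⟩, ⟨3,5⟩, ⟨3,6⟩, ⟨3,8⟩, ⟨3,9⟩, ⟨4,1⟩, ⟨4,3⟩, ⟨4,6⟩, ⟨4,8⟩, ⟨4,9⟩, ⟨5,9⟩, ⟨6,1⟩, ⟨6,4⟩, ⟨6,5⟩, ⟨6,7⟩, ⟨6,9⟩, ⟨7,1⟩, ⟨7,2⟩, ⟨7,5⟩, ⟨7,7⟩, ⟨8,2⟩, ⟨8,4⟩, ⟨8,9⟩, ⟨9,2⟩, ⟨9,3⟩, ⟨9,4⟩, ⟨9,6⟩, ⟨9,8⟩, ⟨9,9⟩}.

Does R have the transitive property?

No

Transitive: no — 1 R 2 and 2 R 3, but not 1 R 3.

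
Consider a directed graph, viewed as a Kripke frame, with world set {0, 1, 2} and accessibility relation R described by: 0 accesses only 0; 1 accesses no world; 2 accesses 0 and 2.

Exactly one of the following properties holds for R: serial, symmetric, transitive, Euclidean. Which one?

transitive

Serial: no — 1 has no R-successor.
Symmetric: no — 2 R 0 but not 0 R 2.
Transitive: yes — every two-step R-path is closed by a direct edge.
Euclidean: no — 2 R 0 and 2 R 2, but not 0 R 2.
Only transitive holds.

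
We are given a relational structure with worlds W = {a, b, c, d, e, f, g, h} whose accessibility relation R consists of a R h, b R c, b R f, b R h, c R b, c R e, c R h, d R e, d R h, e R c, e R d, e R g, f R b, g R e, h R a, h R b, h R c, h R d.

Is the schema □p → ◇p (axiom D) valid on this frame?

Yes

The schema D characterises exactly the serial frames.
Serial: yes — every world has a successor (e.g. a R h).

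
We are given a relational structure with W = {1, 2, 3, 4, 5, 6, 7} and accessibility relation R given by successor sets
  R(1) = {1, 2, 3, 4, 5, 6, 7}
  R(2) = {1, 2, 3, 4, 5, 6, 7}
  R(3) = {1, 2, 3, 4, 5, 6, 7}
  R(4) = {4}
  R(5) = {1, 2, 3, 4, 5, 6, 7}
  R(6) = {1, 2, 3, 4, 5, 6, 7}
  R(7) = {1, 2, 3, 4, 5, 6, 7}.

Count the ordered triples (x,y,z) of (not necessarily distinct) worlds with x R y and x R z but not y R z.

36

Enumerating: (1,4,1), (1,4,2), (1,4,3), (1,4,5), (1,4,6), (1,4,7), (2,4,1), (2,4,2), (2,4,3), (2,4,5), (2,4,6), (2,4,7), … and 24 more.
Total: 36.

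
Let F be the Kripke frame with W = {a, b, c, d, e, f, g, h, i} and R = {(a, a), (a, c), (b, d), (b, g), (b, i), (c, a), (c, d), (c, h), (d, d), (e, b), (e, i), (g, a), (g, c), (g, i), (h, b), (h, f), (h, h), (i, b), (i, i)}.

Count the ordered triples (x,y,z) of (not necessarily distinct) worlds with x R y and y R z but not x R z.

Enumerating: (a,c,d), (a,c,h), (b,g,a), (b,g,c), (b,i,b), (c,a,c), (c,h,b), (c,h,f), (e,b,d), (e,b,g), (g,c,d), (g,c,h), (g,i,b), (h,b,d), (h,b,g), (h,b,i), (i,b,d), (i,b,g).

18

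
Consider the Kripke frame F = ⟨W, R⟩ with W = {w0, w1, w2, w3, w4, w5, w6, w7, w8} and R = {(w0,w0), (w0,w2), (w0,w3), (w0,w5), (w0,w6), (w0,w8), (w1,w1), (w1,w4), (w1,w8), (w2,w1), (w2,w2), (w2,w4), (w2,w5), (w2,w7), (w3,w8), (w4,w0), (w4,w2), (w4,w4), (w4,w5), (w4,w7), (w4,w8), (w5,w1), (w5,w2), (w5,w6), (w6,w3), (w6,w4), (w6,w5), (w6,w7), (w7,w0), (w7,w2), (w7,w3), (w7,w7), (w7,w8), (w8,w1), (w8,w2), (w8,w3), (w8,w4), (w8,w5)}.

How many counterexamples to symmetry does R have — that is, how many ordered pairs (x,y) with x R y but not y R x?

19

Enumerating: (w0,w2), (w0,w3), (w0,w5), (w0,w6), (w0,w8), (w1,w4), (w2,w1), (w4,w0), (w4,w5), (w4,w7), (w5,w1), (w6,w3), … and 7 more.
Total: 19.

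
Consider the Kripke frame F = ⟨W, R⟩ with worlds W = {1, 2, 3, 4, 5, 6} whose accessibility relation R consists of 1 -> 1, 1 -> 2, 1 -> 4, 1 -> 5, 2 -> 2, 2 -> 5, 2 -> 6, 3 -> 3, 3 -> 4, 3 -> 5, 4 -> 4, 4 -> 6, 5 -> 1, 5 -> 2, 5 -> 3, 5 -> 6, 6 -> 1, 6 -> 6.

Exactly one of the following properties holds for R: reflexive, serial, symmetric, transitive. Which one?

serial

Reflexive: no — 5 is not related to itself.
Serial: yes — every world has a successor (e.g. 1 R 1).
Symmetric: no — 1 R 2 but not 2 R 1.
Transitive: no — 1 R 2 and 2 R 6, but not 1 R 6.
Only serial holds.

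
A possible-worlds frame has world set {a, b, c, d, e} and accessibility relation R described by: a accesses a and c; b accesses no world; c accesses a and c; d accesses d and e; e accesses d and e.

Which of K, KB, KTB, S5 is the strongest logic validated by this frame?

KB

Symmetric (axiom B): yes — every pair in R has its reverse in R.
Reflexive (axiom T): no — b is not related to itself.
Euclidean (axiom 5): yes — any two successors of a common world are R-related.
So F validates K, KB; KTB would additionally require R to be reflexive. The strongest is KB.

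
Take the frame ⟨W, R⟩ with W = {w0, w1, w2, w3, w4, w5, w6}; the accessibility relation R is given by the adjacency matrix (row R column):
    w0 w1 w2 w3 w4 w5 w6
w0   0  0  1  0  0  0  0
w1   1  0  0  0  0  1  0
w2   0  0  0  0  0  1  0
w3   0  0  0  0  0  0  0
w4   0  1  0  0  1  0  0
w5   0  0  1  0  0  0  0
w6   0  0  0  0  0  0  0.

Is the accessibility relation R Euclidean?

Euclidean: no — w1 R w0 and w1 R w5, but not w0 R w5.

No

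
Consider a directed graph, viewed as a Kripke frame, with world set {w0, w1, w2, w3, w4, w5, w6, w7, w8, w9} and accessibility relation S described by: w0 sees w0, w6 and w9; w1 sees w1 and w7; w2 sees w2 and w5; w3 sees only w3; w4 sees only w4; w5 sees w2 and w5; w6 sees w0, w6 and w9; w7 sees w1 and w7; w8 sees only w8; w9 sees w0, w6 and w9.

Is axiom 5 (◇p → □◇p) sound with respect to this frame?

The schema 5 characterises exactly the Euclidean frames.
Euclidean: yes — any two successors of a common world are S-related.

Yes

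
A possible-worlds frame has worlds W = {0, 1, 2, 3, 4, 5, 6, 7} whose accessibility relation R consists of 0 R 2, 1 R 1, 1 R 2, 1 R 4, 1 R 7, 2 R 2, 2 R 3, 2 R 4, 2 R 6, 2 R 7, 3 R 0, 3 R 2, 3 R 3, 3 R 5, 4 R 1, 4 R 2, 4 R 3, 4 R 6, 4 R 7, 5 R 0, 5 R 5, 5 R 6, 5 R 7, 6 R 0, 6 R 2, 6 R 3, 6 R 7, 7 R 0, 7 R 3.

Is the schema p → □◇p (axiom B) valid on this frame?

No

By correspondence theory, B is valid on a frame iff R is symmetric.
Symmetric: no — 0 R 2 but not 2 R 0.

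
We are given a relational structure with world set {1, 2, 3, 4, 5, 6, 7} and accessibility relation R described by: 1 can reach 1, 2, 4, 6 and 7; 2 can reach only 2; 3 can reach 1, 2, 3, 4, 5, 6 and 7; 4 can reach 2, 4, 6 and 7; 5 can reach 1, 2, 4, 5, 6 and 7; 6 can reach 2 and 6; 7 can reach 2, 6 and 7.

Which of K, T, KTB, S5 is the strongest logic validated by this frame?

Reflexive (axiom T): yes — every world is R-related to itself.
Symmetric (axiom B): no — 1 R 2 but not 2 R 1.
Euclidean (axiom 5): no — 1 R 2 and 1 R 4, but not 2 R 4.
So F validates K, T; KTB would additionally require R to be symmetric. The strongest is T.

T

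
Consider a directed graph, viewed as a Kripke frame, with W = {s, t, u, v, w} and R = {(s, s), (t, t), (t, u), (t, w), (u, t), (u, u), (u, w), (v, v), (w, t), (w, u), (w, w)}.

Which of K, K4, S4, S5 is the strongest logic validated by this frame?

S5

Transitive (axiom 4): yes — every two-step R-path is closed by a direct edge.
Reflexive (axiom T): yes — every world is R-related to itself.
Euclidean (axiom 5): yes — any two successors of a common world are R-related.
So F validates K, K4, S4, S5. The strongest is S5.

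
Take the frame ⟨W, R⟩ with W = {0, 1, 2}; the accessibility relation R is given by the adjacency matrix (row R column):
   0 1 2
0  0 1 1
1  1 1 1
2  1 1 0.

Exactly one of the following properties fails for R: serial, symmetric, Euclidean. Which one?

Euclidean

Serial: yes — every world has a successor (e.g. 0 R 1).
Symmetric: yes — every pair in R has its reverse in R.
Euclidean: no — 0 R 2 and 0 R 2, but not 2 R 2.
Only Euclidean fails.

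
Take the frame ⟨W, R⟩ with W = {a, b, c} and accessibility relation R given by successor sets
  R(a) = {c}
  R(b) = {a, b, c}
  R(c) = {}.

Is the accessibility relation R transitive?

Transitive: yes — every two-step R-path is closed by a direct edge.

Yes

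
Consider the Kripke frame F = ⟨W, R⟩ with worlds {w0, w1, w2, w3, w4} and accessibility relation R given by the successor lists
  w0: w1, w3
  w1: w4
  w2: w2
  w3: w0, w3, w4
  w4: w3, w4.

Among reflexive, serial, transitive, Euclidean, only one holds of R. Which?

serial

Reflexive: no — w0 is not related to itself.
Serial: yes — every world has a successor (e.g. w0 R w1).
Transitive: no — w0 R w1 and w1 R w4, but not w0 R w4.
Euclidean: no — w0 R w1 and w0 R w3, but not w1 R w3.
Only serial holds.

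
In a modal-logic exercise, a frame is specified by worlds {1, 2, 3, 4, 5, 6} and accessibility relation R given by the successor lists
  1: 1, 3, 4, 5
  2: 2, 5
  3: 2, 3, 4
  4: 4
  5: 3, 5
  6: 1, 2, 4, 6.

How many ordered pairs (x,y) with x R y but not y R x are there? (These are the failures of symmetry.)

Enumerating: (1,3), (1,4), (1,5), (2,5), (3,2), (3,4), (5,3), (6,1), (6,2), (6,4).

10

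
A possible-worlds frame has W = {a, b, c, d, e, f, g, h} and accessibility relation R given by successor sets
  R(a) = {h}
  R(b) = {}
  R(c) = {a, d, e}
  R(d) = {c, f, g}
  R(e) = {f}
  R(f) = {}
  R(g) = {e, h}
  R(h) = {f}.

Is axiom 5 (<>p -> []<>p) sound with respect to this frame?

By correspondence theory, 5 is valid on a frame iff R is Euclidean.
Euclidean: no — c R a and c R d, but not a R d.

No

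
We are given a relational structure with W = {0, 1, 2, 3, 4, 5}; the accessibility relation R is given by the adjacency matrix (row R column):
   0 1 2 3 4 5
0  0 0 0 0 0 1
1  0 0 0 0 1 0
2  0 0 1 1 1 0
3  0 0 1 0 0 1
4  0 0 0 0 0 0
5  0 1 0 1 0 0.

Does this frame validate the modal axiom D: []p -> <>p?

Axiom D corresponds to the accessibility relation being serial.
Serial: no — 4 has no R-successor.

No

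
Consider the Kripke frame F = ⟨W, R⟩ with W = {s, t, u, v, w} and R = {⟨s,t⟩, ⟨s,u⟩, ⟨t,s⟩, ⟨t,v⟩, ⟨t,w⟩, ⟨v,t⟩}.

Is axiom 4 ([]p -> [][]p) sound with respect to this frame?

No

By correspondence theory, 4 is valid on a frame iff R is transitive.
Transitive: no — s R t and t R v, but not s R v.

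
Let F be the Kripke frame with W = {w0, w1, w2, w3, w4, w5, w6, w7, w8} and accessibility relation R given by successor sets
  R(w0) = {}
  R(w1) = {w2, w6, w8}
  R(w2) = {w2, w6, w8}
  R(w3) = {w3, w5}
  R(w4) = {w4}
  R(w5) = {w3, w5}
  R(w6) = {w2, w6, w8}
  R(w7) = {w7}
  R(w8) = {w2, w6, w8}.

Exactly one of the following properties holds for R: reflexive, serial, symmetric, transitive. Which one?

transitive

Reflexive: no — w0 is not related to itself.
Serial: no — w0 has no R-successor.
Symmetric: no — w1 R w2 but not w2 R w1.
Transitive: yes — every two-step R-path is closed by a direct edge.
Only transitive holds.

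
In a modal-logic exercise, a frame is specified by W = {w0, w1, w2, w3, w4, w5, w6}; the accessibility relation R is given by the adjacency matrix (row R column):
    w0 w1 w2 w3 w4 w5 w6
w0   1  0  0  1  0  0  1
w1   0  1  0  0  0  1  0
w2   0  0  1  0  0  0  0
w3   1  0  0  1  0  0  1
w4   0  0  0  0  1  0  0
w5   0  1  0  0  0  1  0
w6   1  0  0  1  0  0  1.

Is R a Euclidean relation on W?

Yes

Euclidean: yes — any two successors of a common world are R-related.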